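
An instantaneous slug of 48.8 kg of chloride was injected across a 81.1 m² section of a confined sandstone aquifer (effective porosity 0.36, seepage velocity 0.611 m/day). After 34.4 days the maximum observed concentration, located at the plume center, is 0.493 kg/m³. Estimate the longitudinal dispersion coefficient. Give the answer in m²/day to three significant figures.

At the plume center C_max = M/(n_e·A·√(4πDt)), so D = M²/(4πt·(n_e·A·C_max)²).
n_e·A·C_max = 0.36 × 81.1 × 0.493 = 14.39 kg/m.
D = 48.8²/(4π × 34.4 × 14.39²) = 0.0266 m²/day.

0.0266 m²/day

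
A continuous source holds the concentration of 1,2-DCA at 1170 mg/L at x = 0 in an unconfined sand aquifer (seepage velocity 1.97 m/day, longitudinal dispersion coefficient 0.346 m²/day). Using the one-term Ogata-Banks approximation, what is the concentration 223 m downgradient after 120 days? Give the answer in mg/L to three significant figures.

1090 mg/L

For a continuous step input, C/C₀ ≈ ½·erfc((x−vt)/(2√(Dt))).
vt = 1.97 × 120 = 236.4 m and 2√(Dt) = 2√(0.346 × 120) = 12.89 m.
Argument (x−vt)/(2√(Dt)) = (223 − 236.4)/12.89 = -1.040; ½·erfc(-1.040) = 0.9293.
C = 1170 × 0.9293 = 1090 mg/L.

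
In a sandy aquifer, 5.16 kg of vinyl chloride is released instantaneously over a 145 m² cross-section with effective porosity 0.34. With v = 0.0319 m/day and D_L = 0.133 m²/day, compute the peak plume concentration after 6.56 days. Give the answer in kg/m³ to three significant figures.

0.0316 kg/m³

The peak of an instantaneous 1D plume sits at x = vt; there the Gaussian factor is 1 and C_max = M/(n_e·A·√(4πDt)), where n_e·A is the pore area the mass is dissolved in.
√(4πDt) = √(4π × 0.133 × 6.56) = 3.311 m, so C_max = 5.16/(0.34 × 145 × 3.311) = 0.0316 kg/m³.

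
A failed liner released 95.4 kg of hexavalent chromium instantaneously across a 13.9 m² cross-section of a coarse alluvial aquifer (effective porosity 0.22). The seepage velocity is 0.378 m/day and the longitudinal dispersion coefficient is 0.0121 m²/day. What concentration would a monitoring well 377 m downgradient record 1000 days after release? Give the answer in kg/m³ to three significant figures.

For an instantaneous plane source, C(x,t) = M/(n_e·A·√(4πDt)) · exp(−(x−vt)²/(4Dt)), with n_e·A the pore (flow) area.
Plume center vt = 0.378 × 1000 = 378 m, so the well at 377 m is 1 m upgradient of the peak.
√(4πDt) = 12.33 m, giving peak height M/(n_e·A·√(4πDt)) = 95.4/(0.22 × 13.9 × 12.33) = 2.530 kg/m³.
(x−vt)²/(4Dt) = (-1)²/(4 × 0.0121 × 1000) = 0.02066; exp(−0.02066) = 0.9796.
C = 2.530 × 0.9796 = 2.48 kg/m³.

2.48 kg/m³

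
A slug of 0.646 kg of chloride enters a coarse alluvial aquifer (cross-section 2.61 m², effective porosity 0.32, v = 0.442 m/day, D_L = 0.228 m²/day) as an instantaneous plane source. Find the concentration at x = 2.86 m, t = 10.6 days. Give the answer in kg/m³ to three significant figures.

0.0994 kg/m³

For an instantaneous plane source, C(x,t) = M/(n_e·A·√(4πDt)) · exp(−(x−vt)²/(4Dt)), with n_e·A the pore (flow) area.
Plume center vt = 0.442 × 10.6 = 4.6852 m, so the well at 2.86 m is 1.8252 m upgradient of the peak.
√(4πDt) = 5.511 m, giving peak height M/(n_e·A·√(4πDt)) = 0.646/(0.32 × 2.61 × 5.511) = 0.1403 kg/m³.
(x−vt)²/(4Dt) = (-1.8252)²/(4 × 0.228 × 10.6) = 0.3446; exp(−0.3446) = 0.7085.
C = 0.1403 × 0.7085 = 0.0994 kg/m³.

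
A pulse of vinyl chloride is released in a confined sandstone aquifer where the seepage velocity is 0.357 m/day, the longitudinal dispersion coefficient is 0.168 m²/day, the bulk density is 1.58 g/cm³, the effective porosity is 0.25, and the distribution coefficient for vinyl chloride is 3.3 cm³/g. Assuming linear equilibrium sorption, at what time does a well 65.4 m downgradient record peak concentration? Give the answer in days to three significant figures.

3980 days

Retardation factor R = 1 + ρ_b·K_d/n = 1 + 1.58 × 3.3/0.25 = 21.86.
Sorption retards both mechanisms: v_R = v/R = 0.01633 m/day, D_R = D/R = 0.007685 m²/day.
Peak time from v_R²t² + 2D_R t − x² = 0: t = (√(D_R² + v_R²x²) − D_R)/v_R².
√(D_R² + v_R²x²) = √(0.007685² + 0.01633² × 65.4²) = 1.068; v_R² = 0.0002667.
t = (1.068 − 0.007685)/0.0002667 = 3980 days.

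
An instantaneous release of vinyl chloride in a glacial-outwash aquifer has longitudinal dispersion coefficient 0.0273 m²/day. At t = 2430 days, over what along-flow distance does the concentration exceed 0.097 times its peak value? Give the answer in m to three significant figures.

The plume is Gaussian with σ = √(2Dt) = √(2 × 0.0273 × 2430) = 11.52 m.
C/C_peak = exp(−Δx²/(2σ²)) = 0.097 ⇒ Δx = σ·√(−2 ln 0.097) = 11.52 × 2.160 = 24.88 m.
Width = 2Δx = 49.8 m.

49.8 m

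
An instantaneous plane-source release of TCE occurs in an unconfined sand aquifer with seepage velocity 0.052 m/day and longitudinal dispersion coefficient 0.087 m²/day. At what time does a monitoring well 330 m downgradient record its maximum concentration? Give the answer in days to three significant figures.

For the 1D instantaneous-source solution, setting ∂C/∂t = 0 at fixed x gives v²t² + 2Dt − x² = 0, so t = (√(D² + v²x²) − D)/v².
√(D² + v²x²) = √(0.087² + 0.052² × 330²) = 17.16; v² = 0.002704.
t = (17.16 − 0.087)/0.002704 = 6310 days (vs. the pure-advection estimate x/v = 6350 d).

6310 days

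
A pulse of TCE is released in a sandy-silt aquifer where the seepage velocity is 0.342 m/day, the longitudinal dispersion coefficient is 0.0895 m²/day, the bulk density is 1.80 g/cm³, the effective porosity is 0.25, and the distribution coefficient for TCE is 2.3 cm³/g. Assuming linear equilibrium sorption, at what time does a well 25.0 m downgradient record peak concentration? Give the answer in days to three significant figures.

1270 days

Retardation factor R = 1 + ρ_b·K_d/n = 1 + 1.80 × 2.3/0.25 = 17.56.
Sorption retards both mechanisms: v_R = v/R = 0.01948 m/day, D_R = D/R = 0.005097 m²/day.
Peak time from v_R²t² + 2D_R t − x² = 0: t = (√(D_R² + v_R²x²) − D_R)/v_R².
√(D_R² + v_R²x²) = √(0.005097² + 0.01948² × 25.0²) = 0.4870; v_R² = 0.0003795.
t = (0.4870 − 0.005097)/0.0003795 = 1270 days.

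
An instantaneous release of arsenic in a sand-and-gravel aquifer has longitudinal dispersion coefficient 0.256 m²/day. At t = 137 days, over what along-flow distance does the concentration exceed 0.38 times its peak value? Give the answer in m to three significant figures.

23.3 m

The plume is Gaussian with σ = √(2Dt) = √(2 × 0.256 × 137) = 8.375 m.
C/C_peak = exp(−Δx²/(2σ²)) = 0.38 ⇒ Δx = σ·√(−2 ln 0.38) = 8.375 × 1.391 = 11.65 m.
Width = 2Δx = 23.3 m.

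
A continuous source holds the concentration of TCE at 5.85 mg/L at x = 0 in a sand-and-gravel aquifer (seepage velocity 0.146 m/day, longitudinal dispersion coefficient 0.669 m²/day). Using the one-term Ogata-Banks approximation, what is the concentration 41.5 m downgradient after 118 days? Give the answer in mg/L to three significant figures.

For a continuous step input, C/C₀ ≈ ½·erfc((x−vt)/(2√(Dt))).
vt = 0.146 × 118 = 17.228 m and 2√(Dt) = 2√(0.669 × 118) = 17.77 m.
Argument (x−vt)/(2√(Dt)) = (41.5 − 17.228)/17.77 = 1.366; ½·erfc(1.366) = 0.02669.
C = 5.85 × 0.02669 = 0.156 mg/L.

0.156 mg/L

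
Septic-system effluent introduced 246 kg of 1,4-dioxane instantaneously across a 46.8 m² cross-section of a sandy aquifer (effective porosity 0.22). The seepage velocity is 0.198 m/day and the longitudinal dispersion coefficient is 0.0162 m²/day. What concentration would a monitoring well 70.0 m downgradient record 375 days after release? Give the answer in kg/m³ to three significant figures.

For an instantaneous plane source, C(x,t) = M/(n_e·A·√(4πDt)) · exp(−(x−vt)²/(4Dt)), with n_e·A the pore (flow) area.
Plume center vt = 0.198 × 375 = 74.25 m, so the well at 70.0 m is 4.25 m upgradient of the peak.
√(4πDt) = 8.737 m, giving peak height M/(n_e·A·√(4πDt)) = 246/(0.22 × 46.8 × 8.737) = 2.735 kg/m³.
(x−vt)²/(4Dt) = (-4.25)²/(4 × 0.0162 × 375) = 0.7433; exp(−0.7433) = 0.4755.
C = 2.735 × 0.4755 = 1.30 kg/m³.

1.30 kg/m³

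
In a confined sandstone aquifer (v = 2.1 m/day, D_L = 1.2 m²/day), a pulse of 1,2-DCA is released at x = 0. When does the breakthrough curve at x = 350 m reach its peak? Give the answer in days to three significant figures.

For the 1D instantaneous-source solution, setting ∂C/∂t = 0 at fixed x gives v²t² + 2Dt − x² = 0, so t = (√(D² + v²x²) − D)/v².
√(D² + v²x²) = √(1.2² + 2.1² × 350²) = 735.0; v² = 4.41.
t = (735.0 − 1.2)/4.41 = 166 days (vs. the pure-advection estimate x/v = 167 d).

166 days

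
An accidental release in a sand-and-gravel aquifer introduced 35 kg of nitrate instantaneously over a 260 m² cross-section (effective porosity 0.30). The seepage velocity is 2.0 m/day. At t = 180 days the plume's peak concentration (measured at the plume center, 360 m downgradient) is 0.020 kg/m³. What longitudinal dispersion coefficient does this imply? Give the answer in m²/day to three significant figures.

At the plume center C_max = M/(n_e·A·√(4πDt)), so D = M²/(4πt·(n_e·A·C_max)²).
n_e·A·C_max = 0.30 × 260 × 0.020 = 1.560 kg/m.
D = 35²/(4π × 180 × 1.560²) = 0.223 m²/day.

0.223 m²/day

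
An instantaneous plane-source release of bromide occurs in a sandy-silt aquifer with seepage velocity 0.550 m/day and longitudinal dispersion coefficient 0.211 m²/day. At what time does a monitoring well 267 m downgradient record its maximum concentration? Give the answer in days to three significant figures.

For the 1D instantaneous-source solution, setting ∂C/∂t = 0 at fixed x gives v²t² + 2Dt − x² = 0, so t = (√(D² + v²x²) − D)/v².
√(D² + v²x²) = √(0.211² + 0.550² × 267²) = 146.9; v² = 0.3025.
t = (146.9 − 0.211)/0.3025 = 485 days (vs. the pure-advection estimate x/v = 485 d).

485 days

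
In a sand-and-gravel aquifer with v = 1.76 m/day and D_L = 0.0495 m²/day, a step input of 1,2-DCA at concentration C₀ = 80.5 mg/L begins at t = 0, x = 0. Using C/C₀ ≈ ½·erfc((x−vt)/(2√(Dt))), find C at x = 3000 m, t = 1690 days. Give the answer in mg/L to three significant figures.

For a continuous step input, C/C₀ ≈ ½·erfc((x−vt)/(2√(Dt))).
vt = 1.76 × 1690 = 2974.4 m and 2√(Dt) = 2√(0.0495 × 1690) = 18.29 m.
Argument (x−vt)/(2√(Dt)) = (3000 − 2974.4)/18.29 = 1.400; ½·erfc(1.400) = 0.02386.
C = 80.5 × 0.02386 = 1.92 mg/L.

1.92 mg/L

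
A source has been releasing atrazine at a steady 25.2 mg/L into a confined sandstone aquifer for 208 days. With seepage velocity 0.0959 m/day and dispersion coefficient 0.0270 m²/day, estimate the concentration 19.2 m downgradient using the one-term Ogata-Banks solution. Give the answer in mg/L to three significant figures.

14.8 mg/L

For a continuous step input, C/C₀ ≈ ½·erfc((x−vt)/(2√(Dt))).
vt = 0.0959 × 208 = 19.9472 m and 2√(Dt) = 2√(0.0270 × 208) = 4.740 m.
Argument (x−vt)/(2√(Dt)) = (19.2 − 19.9472)/4.740 = -0.1576; ½·erfc(-0.1576) = 0.5882.
C = 25.2 × 0.5882 = 14.8 mg/L.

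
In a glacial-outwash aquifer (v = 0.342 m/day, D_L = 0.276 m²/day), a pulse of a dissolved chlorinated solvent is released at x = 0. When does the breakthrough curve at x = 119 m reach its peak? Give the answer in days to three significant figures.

346 days

For the 1D instantaneous-source solution, setting ∂C/∂t = 0 at fixed x gives v²t² + 2Dt − x² = 0, so t = (√(D² + v²x²) − D)/v².
√(D² + v²x²) = √(0.276² + 0.342² × 119²) = 40.70; v² = 0.116964.
t = (40.70 − 0.276)/0.116964 = 346 days (vs. the pure-advection estimate x/v = 348 d).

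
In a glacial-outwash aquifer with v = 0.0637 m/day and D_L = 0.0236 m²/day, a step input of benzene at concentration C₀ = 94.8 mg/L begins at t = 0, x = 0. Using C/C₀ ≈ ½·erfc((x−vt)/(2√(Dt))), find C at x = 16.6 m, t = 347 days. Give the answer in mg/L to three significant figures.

For a continuous step input, C/C₀ ≈ ½·erfc((x−vt)/(2√(Dt))).
vt = 0.0637 × 347 = 22.1039 m and 2√(Dt) = 2√(0.0236 × 347) = 5.723 m.
Argument (x−vt)/(2√(Dt)) = (16.6 − 22.1039)/5.723 = -0.9617; ½·erfc(-0.9617) = 0.9131.
C = 94.8 × 0.9131 = 86.6 mg/L.

86.6 mg/L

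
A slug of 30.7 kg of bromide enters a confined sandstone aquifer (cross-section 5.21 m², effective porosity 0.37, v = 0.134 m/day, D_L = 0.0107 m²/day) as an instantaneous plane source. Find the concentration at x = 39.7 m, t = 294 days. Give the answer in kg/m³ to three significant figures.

For an instantaneous plane source, C(x,t) = M/(n_e·A·√(4πDt)) · exp(−(x−vt)²/(4Dt)), with n_e·A the pore (flow) area.
Plume center vt = 0.134 × 294 = 39.396 m, so the well at 39.7 m is 0.304 m downgradient of the peak.
√(4πDt) = 6.287 m, giving peak height M/(n_e·A·√(4πDt)) = 30.7/(0.37 × 5.21 × 6.287) = 2.533 kg/m³.
(x−vt)²/(4Dt) = (0.304)²/(4 × 0.0107 × 294) = 0.007344; exp(−0.007344) = 0.9927.
C = 2.533 × 0.9927 = 2.51 kg/m³.

2.51 kg/m³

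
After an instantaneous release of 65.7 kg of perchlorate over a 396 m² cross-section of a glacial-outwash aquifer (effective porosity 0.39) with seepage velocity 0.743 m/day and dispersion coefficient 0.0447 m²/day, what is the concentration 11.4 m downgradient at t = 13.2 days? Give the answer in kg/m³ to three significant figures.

0.0534 kg/m³

For an instantaneous plane source, C(x,t) = M/(n_e·A·√(4πDt)) · exp(−(x−vt)²/(4Dt)), with n_e·A the pore (flow) area.
Plume center vt = 0.743 × 13.2 = 9.8076 m, so the well at 11.4 m is 1.5924 m downgradient of the peak.
√(4πDt) = 2.723 m, giving peak height M/(n_e·A·√(4πDt)) = 65.7/(0.39 × 396 × 2.723) = 0.1562 kg/m³.
(x−vt)²/(4Dt) = (1.5924)²/(4 × 0.0447 × 13.2) = 1.074; exp(−1.074) = 0.3416.
C = 0.1562 × 0.3416 = 0.0534 kg/m³.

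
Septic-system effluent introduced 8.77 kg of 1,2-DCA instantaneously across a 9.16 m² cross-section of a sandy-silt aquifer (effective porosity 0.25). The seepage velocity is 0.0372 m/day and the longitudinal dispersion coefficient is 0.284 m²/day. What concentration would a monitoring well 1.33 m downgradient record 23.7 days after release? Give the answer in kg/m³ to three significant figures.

0.413 kg/m³

For an instantaneous plane source, C(x,t) = M/(n_e·A·√(4πDt)) · exp(−(x−vt)²/(4Dt)), with n_e·A the pore (flow) area.
Plume center vt = 0.0372 × 23.7 = 0.88164 m, so the well at 1.33 m is 0.44836 m downgradient of the peak.
√(4πDt) = 9.197 m, giving peak height M/(n_e·A·√(4πDt)) = 8.77/(0.25 × 9.16 × 9.197) = 0.4164 kg/m³.
(x−vt)²/(4Dt) = (0.44836)²/(4 × 0.284 × 23.7) = 0.007467; exp(−0.007467) = 0.9926.
C = 0.4164 × 0.9926 = 0.413 kg/m³.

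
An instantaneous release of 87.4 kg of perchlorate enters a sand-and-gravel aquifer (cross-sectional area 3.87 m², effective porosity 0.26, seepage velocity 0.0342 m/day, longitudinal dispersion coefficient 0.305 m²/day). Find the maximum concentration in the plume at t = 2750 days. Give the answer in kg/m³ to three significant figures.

The peak of an instantaneous 1D plume sits at x = vt; there the Gaussian factor is 1 and C_max = M/(n_e·A·√(4πDt)), where n_e·A is the pore area the mass is dissolved in.
√(4πDt) = √(4π × 0.305 × 2750) = 102.7 m, so C_max = 87.4/(0.26 × 3.87 × 102.7) = 0.846 kg/m³.

0.846 kg/m³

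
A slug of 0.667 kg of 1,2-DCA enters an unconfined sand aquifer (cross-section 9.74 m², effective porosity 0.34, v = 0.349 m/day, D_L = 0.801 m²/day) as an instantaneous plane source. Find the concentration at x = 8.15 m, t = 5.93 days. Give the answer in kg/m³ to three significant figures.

For an instantaneous plane source, C(x,t) = M/(n_e·A·√(4πDt)) · exp(−(x−vt)²/(4Dt)), with n_e·A the pore (flow) area.
Plume center vt = 0.349 × 5.93 = 2.06957 m, so the well at 8.15 m is 6.08043 m downgradient of the peak.
√(4πDt) = 7.726 m, giving peak height M/(n_e·A·√(4πDt)) = 0.667/(0.34 × 9.74 × 7.726) = 0.02607 kg/m³.
(x−vt)²/(4Dt) = (6.08043)²/(4 × 0.801 × 5.93) = 1.946; exp(−1.946) = 0.1428.
C = 0.02607 × 0.1428 = 0.00372 kg/m³.

0.00372 kg/m³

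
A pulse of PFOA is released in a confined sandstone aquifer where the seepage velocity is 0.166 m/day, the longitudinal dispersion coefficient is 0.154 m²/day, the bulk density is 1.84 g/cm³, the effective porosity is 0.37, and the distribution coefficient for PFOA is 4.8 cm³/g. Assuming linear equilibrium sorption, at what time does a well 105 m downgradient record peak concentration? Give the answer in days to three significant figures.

15600 days

Retardation factor R = 1 + ρ_b·K_d/n = 1 + 1.84 × 4.8/0.37 = 24.87.
Sorption retards both mechanisms: v_R = v/R = 0.006675 m/day, D_R = D/R = 0.006192 m²/day.
Peak time from v_R²t² + 2D_R t − x² = 0: t = (√(D_R² + v_R²x²) − D_R)/v_R².
√(D_R² + v_R²x²) = √(0.006192² + 0.006675² × 105²) = 0.7009; v_R² = 4.456e-05.
t = (0.7009 − 0.006192)/4.456e-05 = 15600 days.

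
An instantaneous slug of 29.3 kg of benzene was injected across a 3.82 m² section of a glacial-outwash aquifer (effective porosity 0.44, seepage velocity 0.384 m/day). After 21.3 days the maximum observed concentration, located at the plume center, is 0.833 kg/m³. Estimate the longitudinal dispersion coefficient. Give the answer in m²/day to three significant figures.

1.64 m²/day

At the plume center C_max = M/(n_e·A·√(4πDt)), so D = M²/(4πt·(n_e·A·C_max)²).
n_e·A·C_max = 0.44 × 3.82 × 0.833 = 1.400 kg/m.
D = 29.3²/(4π × 21.3 × 1.400²) = 1.64 m²/day.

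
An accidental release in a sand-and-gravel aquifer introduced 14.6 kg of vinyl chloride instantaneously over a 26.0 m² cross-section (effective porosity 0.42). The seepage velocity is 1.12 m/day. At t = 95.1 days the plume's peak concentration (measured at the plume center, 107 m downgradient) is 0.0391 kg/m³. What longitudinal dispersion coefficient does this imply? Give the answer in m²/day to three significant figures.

At the plume center C_max = M/(n_e·A·√(4πDt)), so D = M²/(4πt·(n_e·A·C_max)²).
n_e·A·C_max = 0.42 × 26.0 × 0.0391 = 0.4270 kg/m.
D = 14.6²/(4π × 95.1 × 0.4270²) = 0.978 m²/day.

0.978 m²/day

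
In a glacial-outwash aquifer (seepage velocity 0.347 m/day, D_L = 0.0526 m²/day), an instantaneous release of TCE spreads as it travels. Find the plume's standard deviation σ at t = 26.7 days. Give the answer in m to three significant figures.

1.68 m

Dispersive spreading gives a Gaussian with σ² = 2Dt; advection only shifts the center.
σ = √(2 × 0.0526 × 26.7) = 1.68 m.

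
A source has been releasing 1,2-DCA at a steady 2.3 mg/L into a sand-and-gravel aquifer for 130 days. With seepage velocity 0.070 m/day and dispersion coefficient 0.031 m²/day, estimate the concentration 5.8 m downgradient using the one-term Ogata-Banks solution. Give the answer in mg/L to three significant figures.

2.02 mg/L

For a continuous step input, C/C₀ ≈ ½·erfc((x−vt)/(2√(Dt))).
vt = 0.070 × 130 = 9.1 m and 2√(Dt) = 2√(0.031 × 130) = 4.015 m.
Argument (x−vt)/(2√(Dt)) = (5.8 − 9.1)/4.015 = -0.8219; ½·erfc(-0.8219) = 0.8775.
C = 2.3 × 0.8775 = 2.02 mg/L.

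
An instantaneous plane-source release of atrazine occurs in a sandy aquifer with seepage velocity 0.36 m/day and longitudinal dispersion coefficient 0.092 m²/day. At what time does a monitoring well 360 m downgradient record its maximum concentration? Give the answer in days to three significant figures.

For the 1D instantaneous-source solution, setting ∂C/∂t = 0 at fixed x gives v²t² + 2Dt − x² = 0, so t = (√(D² + v²x²) − D)/v².
√(D² + v²x²) = √(0.092² + 0.36² × 360²) = 129.6; v² = 0.1296.
t = (129.6 − 0.092)/0.1296 = 999 days (vs. the pure-advection estimate x/v = 1000 d).

999 days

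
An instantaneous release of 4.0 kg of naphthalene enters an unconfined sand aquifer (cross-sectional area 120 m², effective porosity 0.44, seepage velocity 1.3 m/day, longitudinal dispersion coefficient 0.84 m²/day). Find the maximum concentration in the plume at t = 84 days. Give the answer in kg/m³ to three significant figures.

0.00254 kg/m³

The peak of an instantaneous 1D plume sits at x = vt; there the Gaussian factor is 1 and C_max = M/(n_e·A·√(4πDt)), where n_e·A is the pore area the mass is dissolved in.
√(4πDt) = √(4π × 0.84 × 84) = 29.78 m, so C_max = 4.0/(0.44 × 120 × 29.78) = 0.00254 kg/m³.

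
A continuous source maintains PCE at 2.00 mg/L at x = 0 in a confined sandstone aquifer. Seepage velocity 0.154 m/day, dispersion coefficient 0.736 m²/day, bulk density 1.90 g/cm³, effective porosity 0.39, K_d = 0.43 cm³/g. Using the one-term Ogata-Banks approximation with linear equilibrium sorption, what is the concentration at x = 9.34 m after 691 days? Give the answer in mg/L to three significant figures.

Retardation factor R = 1 + ρ_b·K_d/n = 1 + 1.90 × 0.43/0.39 = 3.095.
Sorption retards both mechanisms: v_R = v/R = 0.04976 m/day, D_R = D/R = 0.2378 m²/day.
v_R·t = 0.04976 × 691 = 34.38416 m; 2√(D_R t) = 25.64 m; argument = (9.34 − 34.38416)/25.64 = -0.9768.
C = C₀ × ½·erfc(-0.9768) = 2.00 × 0.9164 = 1.83 mg/L.

1.83 mg/L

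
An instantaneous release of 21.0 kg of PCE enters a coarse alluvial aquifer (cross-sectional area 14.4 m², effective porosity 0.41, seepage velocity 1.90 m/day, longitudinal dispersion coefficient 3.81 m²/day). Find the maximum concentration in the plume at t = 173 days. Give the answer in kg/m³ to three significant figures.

0.0391 kg/m³

The peak of an instantaneous 1D plume sits at x = vt; there the Gaussian factor is 1 and C_max = M/(n_e·A·√(4πDt)), where n_e·A is the pore area the mass is dissolved in.
√(4πDt) = √(4π × 3.81 × 173) = 91.01 m, so C_max = 21.0/(0.41 × 14.4 × 91.01) = 0.0391 kg/m³.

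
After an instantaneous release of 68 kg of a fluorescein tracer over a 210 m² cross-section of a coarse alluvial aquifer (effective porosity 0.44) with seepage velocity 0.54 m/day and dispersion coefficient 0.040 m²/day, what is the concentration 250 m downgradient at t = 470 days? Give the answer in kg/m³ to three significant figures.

0.0395 kg/m³

For an instantaneous plane source, C(x,t) = M/(n_e·A·√(4πDt)) · exp(−(x−vt)²/(4Dt)), with n_e·A the pore (flow) area.
Plume center vt = 0.54 × 470 = 253.8 m, so the well at 250 m is 3.8 m upgradient of the peak.
√(4πDt) = 15.37 m, giving peak height M/(n_e·A·√(4πDt)) = 68/(0.44 × 210 × 15.37) = 0.04788 kg/m³.
(x−vt)²/(4Dt) = (-3.8)²/(4 × 0.040 × 470) = 0.1920; exp(−0.1920) = 0.8253.
C = 0.04788 × 0.8253 = 0.0395 kg/m³.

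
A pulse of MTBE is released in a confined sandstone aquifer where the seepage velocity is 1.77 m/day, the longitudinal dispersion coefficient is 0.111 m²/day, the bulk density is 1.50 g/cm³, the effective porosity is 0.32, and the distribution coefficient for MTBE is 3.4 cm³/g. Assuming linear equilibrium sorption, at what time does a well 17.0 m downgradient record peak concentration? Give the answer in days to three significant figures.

162 days

Retardation factor R = 1 + ρ_b·K_d/n = 1 + 1.50 × 3.4/0.32 = 16.94.
Sorption retards both mechanisms: v_R = v/R = 0.1045 m/day, D_R = D/R = 0.006553 m²/day.
Peak time from v_R²t² + 2D_R t − x² = 0: t = (√(D_R² + v_R²x²) − D_R)/v_R².
√(D_R² + v_R²x²) = √(0.006553² + 0.1045² × 17.0²) = 1.777; v_R² = 0.01092.
t = (1.777 − 0.006553)/0.01092 = 162 days.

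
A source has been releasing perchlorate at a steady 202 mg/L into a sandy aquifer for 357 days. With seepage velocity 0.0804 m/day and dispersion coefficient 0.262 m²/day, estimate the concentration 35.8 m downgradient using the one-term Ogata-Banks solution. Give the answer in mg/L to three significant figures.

For a continuous step input, C/C₀ ≈ ½·erfc((x−vt)/(2√(Dt))).
vt = 0.0804 × 357 = 28.7028 m and 2√(Dt) = 2√(0.262 × 357) = 19.34 m.
Argument (x−vt)/(2√(Dt)) = (35.8 − 28.7028)/19.34 = 0.3670; ½·erfc(0.3670) = 0.3019.
C = 202 × 0.3019 = 61.0 mg/L.

61.0 mg/L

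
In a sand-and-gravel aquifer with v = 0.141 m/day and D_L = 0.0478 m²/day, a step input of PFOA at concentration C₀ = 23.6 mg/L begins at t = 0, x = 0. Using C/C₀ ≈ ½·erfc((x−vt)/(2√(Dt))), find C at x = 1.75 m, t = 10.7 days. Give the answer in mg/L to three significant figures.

For a continuous step input, C/C₀ ≈ ½·erfc((x−vt)/(2√(Dt))).
vt = 0.141 × 10.7 = 1.5087 m and 2√(Dt) = 2√(0.0478 × 10.7) = 1.430 m.
Argument (x−vt)/(2√(Dt)) = (1.75 − 1.5087)/1.430 = 0.1687; ½·erfc(0.1687) = 0.4057.
C = 23.6 × 0.4057 = 9.57 mg/L.

9.57 mg/L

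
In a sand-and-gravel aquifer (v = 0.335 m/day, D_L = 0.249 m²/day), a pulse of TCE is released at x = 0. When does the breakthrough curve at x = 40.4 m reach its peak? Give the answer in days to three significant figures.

118 days

For the 1D instantaneous-source solution, setting ∂C/∂t = 0 at fixed x gives v²t² + 2Dt − x² = 0, so t = (√(D² + v²x²) − D)/v².
√(D² + v²x²) = √(0.249² + 0.335² × 40.4²) = 13.54; v² = 0.112225.
t = (13.54 − 0.249)/0.112225 = 118 days (vs. the pure-advection estimate x/v = 121 d).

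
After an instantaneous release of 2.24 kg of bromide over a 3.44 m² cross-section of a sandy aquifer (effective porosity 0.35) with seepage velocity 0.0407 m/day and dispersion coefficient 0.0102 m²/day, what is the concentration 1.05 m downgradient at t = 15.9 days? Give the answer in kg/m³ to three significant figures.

For an instantaneous plane source, C(x,t) = M/(n_e·A·√(4πDt)) · exp(−(x−vt)²/(4Dt)), with n_e·A the pore (flow) area.
Plume center vt = 0.0407 × 15.9 = 0.64713 m, so the well at 1.05 m is 0.40287 m downgradient of the peak.
√(4πDt) = 1.428 m, giving peak height M/(n_e·A·√(4πDt)) = 2.24/(0.35 × 3.44 × 1.428) = 1.303 kg/m³.
(x−vt)²/(4Dt) = (0.40287)²/(4 × 0.0102 × 15.9) = 0.2502; exp(−0.2502) = 0.7786.
C = 1.303 × 0.7786 = 1.01 kg/m³.

1.01 kg/m³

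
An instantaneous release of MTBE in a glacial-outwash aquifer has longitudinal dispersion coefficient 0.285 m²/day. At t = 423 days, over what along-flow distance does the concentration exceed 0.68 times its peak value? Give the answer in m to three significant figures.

27.3 m

The plume is Gaussian with σ = √(2Dt) = √(2 × 0.285 × 423) = 15.53 m.
C/C_peak = exp(−Δx²/(2σ²)) = 0.68 ⇒ Δx = σ·√(−2 ln 0.68) = 15.53 × 0.8783 = 13.64 m.
Width = 2Δx = 27.3 m.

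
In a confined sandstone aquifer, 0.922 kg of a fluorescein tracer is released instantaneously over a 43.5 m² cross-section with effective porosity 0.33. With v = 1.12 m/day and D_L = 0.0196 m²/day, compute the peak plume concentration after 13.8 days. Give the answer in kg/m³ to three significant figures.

0.0348 kg/m³

The peak of an instantaneous 1D plume sits at x = vt; there the Gaussian factor is 1 and C_max = M/(n_e·A·√(4πDt)), where n_e·A is the pore area the mass is dissolved in.
√(4πDt) = √(4π × 0.0196 × 13.8) = 1.844 m, so C_max = 0.922/(0.33 × 43.5 × 1.844) = 0.0348 kg/m³.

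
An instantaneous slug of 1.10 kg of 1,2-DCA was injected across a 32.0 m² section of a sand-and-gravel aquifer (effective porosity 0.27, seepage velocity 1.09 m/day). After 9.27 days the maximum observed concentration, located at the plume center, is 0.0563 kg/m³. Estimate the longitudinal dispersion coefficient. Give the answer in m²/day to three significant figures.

At the plume center C_max = M/(n_e·A·√(4πDt)), so D = M²/(4πt·(n_e·A·C_max)²).
n_e·A·C_max = 0.27 × 32.0 × 0.0563 = 0.4864 kg/m.
D = 1.10²/(4π × 9.27 × 0.4864²) = 0.0439 m²/day.

0.0439 m²/day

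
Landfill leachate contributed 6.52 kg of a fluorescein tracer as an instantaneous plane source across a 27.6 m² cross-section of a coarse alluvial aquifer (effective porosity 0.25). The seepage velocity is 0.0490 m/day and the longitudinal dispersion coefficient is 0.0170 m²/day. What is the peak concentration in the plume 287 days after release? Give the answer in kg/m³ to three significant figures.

The peak of an instantaneous 1D plume sits at x = vt; there the Gaussian factor is 1 and C_max = M/(n_e·A·√(4πDt)), where n_e·A is the pore area the mass is dissolved in.
√(4πDt) = √(4π × 0.0170 × 287) = 7.830 m, so C_max = 6.52/(0.25 × 27.6 × 7.830) = 0.121 kg/m³.

0.121 kg/m³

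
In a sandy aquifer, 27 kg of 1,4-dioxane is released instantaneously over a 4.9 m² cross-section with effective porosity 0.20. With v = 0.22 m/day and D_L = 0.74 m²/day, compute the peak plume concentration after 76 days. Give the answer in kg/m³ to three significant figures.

The peak of an instantaneous 1D plume sits at x = vt; there the Gaussian factor is 1 and C_max = M/(n_e·A·√(4πDt)), where n_e·A is the pore area the mass is dissolved in.
√(4πDt) = √(4π × 0.74 × 76) = 26.58 m, so C_max = 27/(0.20 × 4.9 × 26.58) = 1.04 kg/m³.

1.04 kg/m³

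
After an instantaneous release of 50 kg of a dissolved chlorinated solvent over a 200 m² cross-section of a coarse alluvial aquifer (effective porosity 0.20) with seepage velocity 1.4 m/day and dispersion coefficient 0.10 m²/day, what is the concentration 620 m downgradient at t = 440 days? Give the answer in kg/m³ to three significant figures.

For an instantaneous plane source, C(x,t) = M/(n_e·A·√(4πDt)) · exp(−(x−vt)²/(4Dt)), with n_e·A the pore (flow) area.
Plume center vt = 1.4 × 440 = 616 m, so the well at 620 m is 4 m downgradient of the peak.
√(4πDt) = 23.51 m, giving peak height M/(n_e·A·√(4πDt)) = 50/(0.20 × 200 × 23.51) = 0.05317 kg/m³.
(x−vt)²/(4Dt) = (4)²/(4 × 0.10 × 440) = 0.09091; exp(−0.09091) = 0.9131.
C = 0.05317 × 0.9131 = 0.0485 kg/m³.

0.0485 kg/m³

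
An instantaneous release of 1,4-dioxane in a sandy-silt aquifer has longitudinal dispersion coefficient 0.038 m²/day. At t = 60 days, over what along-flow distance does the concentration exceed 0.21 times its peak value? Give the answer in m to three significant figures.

7.55 m

The plume is Gaussian with σ = √(2Dt) = √(2 × 0.038 × 60) = 2.135 m.
C/C_peak = exp(−Δx²/(2σ²)) = 0.21 ⇒ Δx = σ·√(−2 ln 0.21) = 2.135 × 1.767 = 3.773 m.
Width = 2Δx = 7.55 m.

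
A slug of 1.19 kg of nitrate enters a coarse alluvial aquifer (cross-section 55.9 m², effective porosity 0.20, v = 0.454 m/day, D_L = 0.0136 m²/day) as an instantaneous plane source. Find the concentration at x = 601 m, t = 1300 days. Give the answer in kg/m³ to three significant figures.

0.00137 kg/m³

For an instantaneous plane source, C(x,t) = M/(n_e·A·√(4πDt)) · exp(−(x−vt)²/(4Dt)), with n_e·A the pore (flow) area.
Plume center vt = 0.454 × 1300 = 590.2 m, so the well at 601 m is 10.8 m downgradient of the peak.
√(4πDt) = 14.91 m, giving peak height M/(n_e·A·√(4πDt)) = 1.19/(0.20 × 55.9 × 14.91) = 0.007139 kg/m³.
(x−vt)²/(4Dt) = (10.8)²/(4 × 0.0136 × 1300) = 1.649; exp(−1.649) = 0.1922.
C = 0.007139 × 0.1922 = 0.00137 kg/m³.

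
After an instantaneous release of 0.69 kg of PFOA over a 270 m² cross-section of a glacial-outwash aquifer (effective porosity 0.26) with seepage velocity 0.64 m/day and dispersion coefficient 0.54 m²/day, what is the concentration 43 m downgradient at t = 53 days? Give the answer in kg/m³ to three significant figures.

0.000252 kg/m³

For an instantaneous plane source, C(x,t) = M/(n_e·A·√(4πDt)) · exp(−(x−vt)²/(4Dt)), with n_e·A the pore (flow) area.
Plume center vt = 0.64 × 53 = 33.92 m, so the well at 43 m is 9.08 m downgradient of the peak.
√(4πDt) = 18.96 m, giving peak height M/(n_e·A·√(4πDt)) = 0.69/(0.26 × 270 × 18.96) = 0.0005184 kg/m³.
(x−vt)²/(4Dt) = (9.08)²/(4 × 0.54 × 53) = 0.7202; exp(−0.7202) = 0.4867.
C = 0.0005184 × 0.4867 = 0.000252 kg/m³.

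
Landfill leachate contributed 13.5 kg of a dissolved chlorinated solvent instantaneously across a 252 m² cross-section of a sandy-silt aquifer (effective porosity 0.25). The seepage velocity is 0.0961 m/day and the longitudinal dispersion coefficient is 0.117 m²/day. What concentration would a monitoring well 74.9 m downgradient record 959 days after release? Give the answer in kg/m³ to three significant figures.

0.00294 kg/m³

For an instantaneous plane source, C(x,t) = M/(n_e·A·√(4πDt)) · exp(−(x−vt)²/(4Dt)), with n_e·A the pore (flow) area.
Plume center vt = 0.0961 × 959 = 92.1599 m, so the well at 74.9 m is 17.2599 m upgradient of the peak.
√(4πDt) = 37.55 m, giving peak height M/(n_e·A·√(4πDt)) = 13.5/(0.25 × 252 × 37.55) = 0.005707 kg/m³.
(x−vt)²/(4Dt) = (-17.2599)²/(4 × 0.117 × 959) = 0.6638; exp(−0.6638) = 0.5149.
C = 0.005707 × 0.5149 = 0.00294 kg/m³.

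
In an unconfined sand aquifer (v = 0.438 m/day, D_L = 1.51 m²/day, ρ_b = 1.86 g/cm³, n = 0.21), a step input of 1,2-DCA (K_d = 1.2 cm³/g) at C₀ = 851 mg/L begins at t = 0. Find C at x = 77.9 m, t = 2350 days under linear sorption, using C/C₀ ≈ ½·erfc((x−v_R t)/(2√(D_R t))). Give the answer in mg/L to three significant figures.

567 mg/L

Retardation factor R = 1 + ρ_b·K_d/n = 1 + 1.86 × 1.2/0.21 = 11.63.
Sorption retards both mechanisms: v_R = v/R = 0.03766 m/day, D_R = D/R = 0.1298 m²/day.
v_R·t = 0.03766 × 2350 = 88.501 m; 2√(D_R t) = 34.93 m; argument = (77.9 − 88.501)/34.93 = -0.3035.
C = C₀ × ½·erfc(-0.3035) = 851 × 0.6661 = 567 mg/L.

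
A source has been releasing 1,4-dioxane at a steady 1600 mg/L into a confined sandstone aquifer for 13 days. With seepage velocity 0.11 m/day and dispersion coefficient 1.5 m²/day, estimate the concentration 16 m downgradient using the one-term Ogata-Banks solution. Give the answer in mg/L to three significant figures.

15.7 mg/L

For a continuous step input, C/C₀ ≈ ½·erfc((x−vt)/(2√(Dt))).
vt = 0.11 × 13 = 1.43 m and 2√(Dt) = 2√(1.5 × 13) = 8.832 m.
Argument (x−vt)/(2√(Dt)) = (16 − 1.43)/8.832 = 1.650; ½·erfc(1.650) = 0.009812.
C = 1600 × 0.009812 = 15.7 mg/L.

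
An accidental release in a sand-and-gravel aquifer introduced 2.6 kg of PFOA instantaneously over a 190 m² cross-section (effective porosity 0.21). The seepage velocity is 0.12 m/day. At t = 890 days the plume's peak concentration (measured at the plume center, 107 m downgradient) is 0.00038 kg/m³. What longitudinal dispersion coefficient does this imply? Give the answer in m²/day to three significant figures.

At the plume center C_max = M/(n_e·A·√(4πDt)), so D = M²/(4πt·(n_e·A·C_max)²).
n_e·A·C_max = 0.21 × 190 × 0.00038 = 0.01516 kg/m.
D = 2.6²/(4π × 890 × 0.01516²) = 2.63 m²/day.

2.63 m²/day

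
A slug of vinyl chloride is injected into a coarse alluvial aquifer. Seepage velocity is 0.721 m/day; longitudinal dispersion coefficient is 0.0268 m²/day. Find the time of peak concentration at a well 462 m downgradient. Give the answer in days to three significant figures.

641 days

For the 1D instantaneous-source solution, setting ∂C/∂t = 0 at fixed x gives v²t² + 2Dt − x² = 0, so t = (√(D² + v²x²) − D)/v².
√(D² + v²x²) = √(0.0268² + 0.721² × 462²) = 333.1; v² = 0.519841.
t = (333.1 − 0.0268)/0.519841 = 641 days (vs. the pure-advection estimate x/v = 641 d).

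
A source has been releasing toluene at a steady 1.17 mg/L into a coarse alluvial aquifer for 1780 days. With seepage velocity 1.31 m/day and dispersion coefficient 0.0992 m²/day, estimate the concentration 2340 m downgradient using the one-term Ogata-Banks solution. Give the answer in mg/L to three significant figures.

For a continuous step input, C/C₀ ≈ ½·erfc((x−vt)/(2√(Dt))).
vt = 1.31 × 1780 = 2331.8 m and 2√(Dt) = 2√(0.0992 × 1780) = 26.58 m.
Argument (x−vt)/(2√(Dt)) = (2340 − 2331.8)/26.58 = 0.3085; ½·erfc(0.3085) = 0.3313.
C = 1.17 × 0.3313 = 0.388 mg/L.

0.388 mg/L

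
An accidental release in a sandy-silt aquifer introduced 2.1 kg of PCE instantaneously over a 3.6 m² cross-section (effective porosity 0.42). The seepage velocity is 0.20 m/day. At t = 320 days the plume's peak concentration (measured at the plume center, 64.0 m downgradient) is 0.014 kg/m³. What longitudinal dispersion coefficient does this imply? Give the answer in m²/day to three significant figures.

2.45 m²/day

At the plume center C_max = M/(n_e·A·√(4πDt)), so D = M²/(4πt·(n_e·A·C_max)²).
n_e·A·C_max = 0.42 × 3.6 × 0.014 = 0.02117 kg/m.
D = 2.1²/(4π × 320 × 0.02117²) = 2.45 m²/day.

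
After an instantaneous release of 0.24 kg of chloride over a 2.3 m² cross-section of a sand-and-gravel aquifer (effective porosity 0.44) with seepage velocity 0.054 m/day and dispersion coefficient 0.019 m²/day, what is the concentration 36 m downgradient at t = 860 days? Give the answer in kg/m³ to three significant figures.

For an instantaneous plane source, C(x,t) = M/(n_e·A·√(4πDt)) · exp(−(x−vt)²/(4Dt)), with n_e·A the pore (flow) area.
Plume center vt = 0.054 × 860 = 46.44 m, so the well at 36 m is 10.44 m upgradient of the peak.
√(4πDt) = 14.33 m, giving peak height M/(n_e·A·√(4πDt)) = 0.24/(0.44 × 2.3 × 14.33) = 0.01655 kg/m³.
(x−vt)²/(4Dt) = (-10.44)²/(4 × 0.019 × 860) = 1.668; exp(−1.668) = 0.1886.
C = 0.01655 × 0.1886 = 0.00312 kg/m³.

0.00312 kg/m³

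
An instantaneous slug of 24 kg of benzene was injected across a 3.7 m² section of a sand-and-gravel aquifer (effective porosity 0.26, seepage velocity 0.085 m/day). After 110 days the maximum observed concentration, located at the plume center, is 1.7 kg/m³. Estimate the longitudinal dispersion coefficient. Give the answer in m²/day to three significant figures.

At the plume center C_max = M/(n_e·A·√(4πDt)), so D = M²/(4πt·(n_e·A·C_max)²).
n_e·A·C_max = 0.26 × 3.7 × 1.7 = 1.635 kg/m.
D = 24²/(4π × 110 × 1.635²) = 0.156 m²/day.

0.156 m²/day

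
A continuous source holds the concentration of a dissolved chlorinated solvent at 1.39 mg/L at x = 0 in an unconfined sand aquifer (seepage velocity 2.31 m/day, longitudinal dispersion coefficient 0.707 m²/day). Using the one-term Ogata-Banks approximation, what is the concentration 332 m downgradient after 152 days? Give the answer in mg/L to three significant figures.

For a continuous step input, C/C₀ ≈ ½·erfc((x−vt)/(2√(Dt))).
vt = 2.31 × 152 = 351.12 m and 2√(Dt) = 2√(0.707 × 152) = 20.73 m.
Argument (x−vt)/(2√(Dt)) = (332 − 351.12)/20.73 = -0.9223; ½·erfc(-0.9223) = 0.9039.
C = 1.39 × 0.9039 = 1.26 mg/L.

1.26 mg/L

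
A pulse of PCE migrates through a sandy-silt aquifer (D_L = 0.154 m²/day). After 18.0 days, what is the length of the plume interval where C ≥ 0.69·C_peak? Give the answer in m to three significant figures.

The plume is Gaussian with σ = √(2Dt) = √(2 × 0.154 × 18.0) = 2.355 m.
C/C_peak = exp(−Δx²/(2σ²)) = 0.69 ⇒ Δx = σ·√(−2 ln 0.69) = 2.355 × 0.8615 = 2.029 m.
Width = 2Δx = 4.06 m.

4.06 m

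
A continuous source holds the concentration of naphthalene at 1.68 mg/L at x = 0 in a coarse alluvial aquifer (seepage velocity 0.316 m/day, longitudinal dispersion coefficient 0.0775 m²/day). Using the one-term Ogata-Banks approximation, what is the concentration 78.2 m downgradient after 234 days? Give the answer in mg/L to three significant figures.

For a continuous step input, C/C₀ ≈ ½·erfc((x−vt)/(2√(Dt))).
vt = 0.316 × 234 = 73.944 m and 2√(Dt) = 2√(0.0775 × 234) = 8.517 m.
Argument (x−vt)/(2√(Dt)) = (78.2 − 73.944)/8.517 = 0.4997; ½·erfc(0.4997) = 0.2399.
C = 1.68 × 0.2399 = 0.403 mg/L.

0.403 mg/L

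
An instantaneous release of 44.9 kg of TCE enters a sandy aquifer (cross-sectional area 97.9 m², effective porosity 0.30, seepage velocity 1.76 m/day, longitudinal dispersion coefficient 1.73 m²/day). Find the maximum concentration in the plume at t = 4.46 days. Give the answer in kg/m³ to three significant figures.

0.155 kg/m³

The peak of an instantaneous 1D plume sits at x = vt; there the Gaussian factor is 1 and C_max = M/(n_e·A·√(4πDt)), where n_e·A is the pore area the mass is dissolved in.
√(4πDt) = √(4π × 1.73 × 4.46) = 9.847 m, so C_max = 44.9/(0.30 × 97.9 × 9.847) = 0.155 kg/m³.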